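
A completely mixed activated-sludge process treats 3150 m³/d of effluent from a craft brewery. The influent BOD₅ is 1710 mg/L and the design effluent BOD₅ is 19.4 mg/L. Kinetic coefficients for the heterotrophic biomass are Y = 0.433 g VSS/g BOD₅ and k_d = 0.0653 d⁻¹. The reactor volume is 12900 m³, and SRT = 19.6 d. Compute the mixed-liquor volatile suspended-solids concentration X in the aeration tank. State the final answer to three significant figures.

X ≈ 1540 mg/L

From V·X·(1 + k_d·θ_c) = Y·Q·(S₀ − S)·θ_c: X = 0.433 × 3150 × (1710 − 19.4) × 19.6 / [12900 × (1 + 0.0653 × 19.6)] = 1537 mg/L.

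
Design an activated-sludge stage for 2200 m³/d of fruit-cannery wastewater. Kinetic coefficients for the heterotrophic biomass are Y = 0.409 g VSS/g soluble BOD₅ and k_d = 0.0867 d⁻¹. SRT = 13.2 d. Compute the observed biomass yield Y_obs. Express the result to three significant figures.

Y_obs ≈ 0.191 g VSS/g soluble BOD₅

Y_obs = Y / (1 + k_d θ_c) = 0.409 / (1 + 0.0867 × 13.2) = 0.409 / 2.144 = 0.1907.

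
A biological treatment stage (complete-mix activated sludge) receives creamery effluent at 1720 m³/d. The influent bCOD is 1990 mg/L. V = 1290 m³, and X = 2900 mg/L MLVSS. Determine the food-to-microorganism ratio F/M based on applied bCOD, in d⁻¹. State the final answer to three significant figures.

F/M ≈ 0.915 d⁻¹

F/M = Q·S₀ / (V·X) = 1720 × 1990 / (1290 × 2900) = 0.9149 g bCOD·(g VSS·d)⁻¹.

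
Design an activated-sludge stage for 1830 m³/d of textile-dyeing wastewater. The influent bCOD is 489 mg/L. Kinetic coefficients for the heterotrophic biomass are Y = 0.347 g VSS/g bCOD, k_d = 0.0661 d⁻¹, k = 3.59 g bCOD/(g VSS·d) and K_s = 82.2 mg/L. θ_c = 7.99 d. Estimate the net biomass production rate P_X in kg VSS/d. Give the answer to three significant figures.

P_X ≈ 197 kg VSS/d

From the Monod/SRT balance for a CMAS, S = K_s·(1+k_d θ_c)/[θ_c·(Y k − k_d) − 1] = 82.2 × (1 + 0.0661 × 7.99) / [7.99 × (0.347 × 3.59 − 0.0661) − 1] = 125.6 / 8.425 = 14.91 mg/L.
Correct the yield for decay: Y_obs = Y/(1 + k_d θ_c) = 0.347 / (1 + 0.0661 × 7.99) = 0.347 / 1.528 = 0.2271.
ΔS = 489 − 14.9 = 474.1 mg/L, so the substrate removal rate is 1830 × 474.1/1000 = 867.6 kg bCOD/d.
P_X = Y_obs · Q(S₀ − S) = 0.2271 × 867.6 = 197.0 kg VSS/d.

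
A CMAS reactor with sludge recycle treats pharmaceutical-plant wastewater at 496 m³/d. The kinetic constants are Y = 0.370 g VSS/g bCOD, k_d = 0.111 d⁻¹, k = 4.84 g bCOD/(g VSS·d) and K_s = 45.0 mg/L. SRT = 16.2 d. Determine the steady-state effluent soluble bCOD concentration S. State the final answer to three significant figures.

S ≈ 4.80 mg/L

From the Monod/SRT balance for a CMAS, S = K_s·(1+k_d θ_c)/[θ_c·(Y k − k_d) − 1] = 45.0 × (1 + 0.111 × 16.2) / [16.2 × (0.370 × 4.84 − 0.111) − 1] = 125.9 / 26.21 = 4.804 mg/L.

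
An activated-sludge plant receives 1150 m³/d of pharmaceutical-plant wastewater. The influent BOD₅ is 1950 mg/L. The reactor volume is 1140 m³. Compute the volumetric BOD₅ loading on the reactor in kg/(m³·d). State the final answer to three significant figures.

Applied BOD₅ load per unit volume = Q·S₀/V = (1150 × 1950/1000)/1140 = 1.967 kg BOD₅·m⁻³·d⁻¹.

L_v ≈ 1.97 kg BOD₅/(m³·d)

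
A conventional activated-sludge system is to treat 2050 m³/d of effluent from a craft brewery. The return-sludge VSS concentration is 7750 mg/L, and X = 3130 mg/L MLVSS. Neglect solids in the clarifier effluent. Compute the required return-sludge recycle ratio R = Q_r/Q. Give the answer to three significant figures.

R ≈ 0.677

Solids balance on the clarifier gives (1+R)X = R·X_r, so R = X/(X_r − X) = 3130 / (7750 − 3130) = 0.6775.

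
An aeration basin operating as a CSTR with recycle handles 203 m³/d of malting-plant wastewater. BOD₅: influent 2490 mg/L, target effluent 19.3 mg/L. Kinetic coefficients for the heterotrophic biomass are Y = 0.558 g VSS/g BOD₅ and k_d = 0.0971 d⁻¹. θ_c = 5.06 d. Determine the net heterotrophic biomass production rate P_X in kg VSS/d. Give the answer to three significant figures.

The observed yield is Y_obs = Y/(1 + k_d·θ_c) = 0.558 / (1 + 0.0971 × 5.06) = 0.558 / 1.491 = 0.3742 g VSS per g BOD₅ removed.
Q·(S₀ − S) = 203 × (2490 − 19.3) × 10⁻³ = 501.6 kg/d removed.
P_X = Y_obs · Q(S₀ − S) = 0.3742 × 501.6 = 187.7 kg VSS/d.

P_X ≈ 188 kg VSS/d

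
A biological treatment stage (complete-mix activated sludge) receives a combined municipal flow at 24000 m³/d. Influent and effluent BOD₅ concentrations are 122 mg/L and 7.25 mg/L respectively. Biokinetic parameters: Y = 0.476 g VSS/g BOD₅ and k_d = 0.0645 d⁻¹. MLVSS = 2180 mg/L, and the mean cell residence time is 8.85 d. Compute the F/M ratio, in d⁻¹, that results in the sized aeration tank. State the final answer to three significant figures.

Rearranging the biomass balance for a CMAS with decay, V = Y·Q·ΔS·θ_c / [X·(1+k_d θ_c)] = 0.476 × 24000 × (122 − 7.25) × 8.85 / [2180 × (1 + 0.0645 × 8.85)] = 1.16×10^7 / 3424 = 3388 m³.
Food-to-microorganism ratio F/M = Q S₀ / (V X) = 24000 × 122 / (3388 × 2180) = 0.3964 d⁻¹.

F/M ≈ 0.396 d⁻¹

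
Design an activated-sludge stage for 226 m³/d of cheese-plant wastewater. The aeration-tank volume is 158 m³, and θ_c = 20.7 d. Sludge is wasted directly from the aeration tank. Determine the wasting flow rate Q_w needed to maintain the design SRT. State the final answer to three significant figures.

For wasting at MLVSS concentration, Q_w = V/θ_c = 158.0/20.7 = 7.633 m³/d.

Q_w ≈ 7.63 m³/d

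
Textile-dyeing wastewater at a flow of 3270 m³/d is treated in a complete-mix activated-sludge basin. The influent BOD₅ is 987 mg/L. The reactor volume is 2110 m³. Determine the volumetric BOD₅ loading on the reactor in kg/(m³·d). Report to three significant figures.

Volumetric loading L_v = Q·S₀ / V = 3270 × 987 g/m³ / 2110 m³ = 1530 g/(m³·d) = 1.530 kg BOD₅/(m³·d).

L_v ≈ 1.53 kg BOD₅/(m³·d)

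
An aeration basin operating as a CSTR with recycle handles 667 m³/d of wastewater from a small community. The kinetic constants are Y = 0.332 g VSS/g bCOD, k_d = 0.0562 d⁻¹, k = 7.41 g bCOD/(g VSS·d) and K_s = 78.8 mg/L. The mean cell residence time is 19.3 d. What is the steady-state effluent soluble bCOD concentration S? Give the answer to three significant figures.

S ≈ 3.62 mg/L

Effluent substrate depends only on kinetics and SRT: S = K_s(1 + k_d θ_c) / [θ_c(Yk − k_d) − 1] = 78.8 × (1 + 0.0562 × 19.3) / [19.3 × (0.332 × 7.41 − 0.0562) − 1] = 164.3 / 45.40 = 3.619 mg/L.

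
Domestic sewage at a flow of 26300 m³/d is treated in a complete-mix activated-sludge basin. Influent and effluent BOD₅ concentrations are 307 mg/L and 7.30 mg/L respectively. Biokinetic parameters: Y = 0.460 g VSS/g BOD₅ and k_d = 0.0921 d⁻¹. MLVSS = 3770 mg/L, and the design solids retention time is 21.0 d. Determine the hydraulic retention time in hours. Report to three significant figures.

τ ≈ 6.28 h

From the SRT design equation V = Y Q (S₀−S) θ_c / [X (1 + k_d θ_c)] = 0.460 × 26300 × (307 − 7.30) × 21.0 / [3770 × (1 + 0.0921 × 21.0)] = 7.61×10^7 / 11062 = 6883 m³.
τ = V/Q = 6883/26300 = 0.2617 d, or 6.281 h.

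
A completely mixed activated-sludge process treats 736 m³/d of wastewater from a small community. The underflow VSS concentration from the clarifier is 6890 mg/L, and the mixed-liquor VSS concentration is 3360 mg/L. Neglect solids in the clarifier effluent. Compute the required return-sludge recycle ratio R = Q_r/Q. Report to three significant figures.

Mass balance around the secondary clarifier (neglecting effluent solids): R = X / (X_r − X) = 3360 / (6890 − 3360) = 0.9518.

R ≈ 0.952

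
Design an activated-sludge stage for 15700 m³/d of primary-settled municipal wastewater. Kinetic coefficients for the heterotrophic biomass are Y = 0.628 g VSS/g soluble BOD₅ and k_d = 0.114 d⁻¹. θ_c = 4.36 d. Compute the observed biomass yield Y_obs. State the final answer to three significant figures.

Observed yield with endogenous decay: Y_obs = Y / (1 + k_d·θ_c) = 0.628 / (1 + 0.114 × 4.36) = 0.628 / 1.497 = 0.4195 g VSS/g soluble BOD₅.

Y_obs ≈ 0.419 g VSS/g soluble BOD₅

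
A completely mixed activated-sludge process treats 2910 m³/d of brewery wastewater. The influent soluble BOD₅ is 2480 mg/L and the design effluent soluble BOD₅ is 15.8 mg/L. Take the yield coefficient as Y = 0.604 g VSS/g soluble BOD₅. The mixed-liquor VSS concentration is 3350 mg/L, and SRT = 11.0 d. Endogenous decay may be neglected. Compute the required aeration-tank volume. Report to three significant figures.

V ≈ 14200 m³

V·X = Y·Q·ΔS·θ_c gives V = 0.604 × 2910 × (2480 − 15.8) × 11.0 / 3350 = 14222 m³.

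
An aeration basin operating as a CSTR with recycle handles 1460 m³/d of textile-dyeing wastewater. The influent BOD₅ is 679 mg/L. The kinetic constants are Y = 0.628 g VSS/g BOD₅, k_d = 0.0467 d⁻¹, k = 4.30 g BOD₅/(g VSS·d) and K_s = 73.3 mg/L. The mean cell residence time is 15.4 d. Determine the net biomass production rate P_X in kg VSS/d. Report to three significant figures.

P_X ≈ 360 kg VSS/d

For a completely mixed reactor with recycle the Lawrence–McCarty relation gives S = K_s·(1 + k_d·θ_c) / [θ_c·(Y·k − k_d) − 1] = 73.3 × (1 + 0.0467 × 15.4) / [15.4 × (0.628 × 4.30 − 0.0467) − 1] = 126.0 / 39.87 = 3.161 mg/L.
The observed yield is Y_obs = Y/(1 + k_d·θ_c) = 0.628 / (1 + 0.0467 × 15.4) = 0.628 / 1.719 = 0.3653 g VSS per g BOD₅ removed.
Q·(S₀ − S) = 1460 × (679 − 3.16) × 10⁻³ = 986.7 kg/d removed.
Net biomass production P_X = Y_obs × Q·(S₀ − S) = 0.3653 × 986.7 = 360.4 kg VSS/d.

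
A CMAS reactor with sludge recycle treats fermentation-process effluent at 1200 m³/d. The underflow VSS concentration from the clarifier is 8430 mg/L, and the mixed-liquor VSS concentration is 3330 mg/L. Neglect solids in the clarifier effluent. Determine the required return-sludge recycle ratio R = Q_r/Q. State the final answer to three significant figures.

R ≈ 0.653

Mass balance around the secondary clarifier (neglecting effluent solids): R = X / (X_r − X) = 3330 / (8430 − 3330) = 0.6529.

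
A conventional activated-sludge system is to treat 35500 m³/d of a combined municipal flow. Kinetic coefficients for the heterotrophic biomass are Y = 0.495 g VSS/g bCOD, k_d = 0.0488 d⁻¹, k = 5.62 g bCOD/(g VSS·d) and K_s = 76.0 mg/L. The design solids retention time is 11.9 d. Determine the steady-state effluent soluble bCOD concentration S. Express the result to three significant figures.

S ≈ 3.81 mg/L

From the Monod/SRT balance for a CMAS, S = K_s·(1+k_d θ_c)/[θ_c·(Y k − k_d) − 1] = 76.0 × (1 + 0.0488 × 11.9) / [11.9 × (0.495 × 5.62 − 0.0488) − 1] = 120.1 / 31.52 = 3.811 mg/L.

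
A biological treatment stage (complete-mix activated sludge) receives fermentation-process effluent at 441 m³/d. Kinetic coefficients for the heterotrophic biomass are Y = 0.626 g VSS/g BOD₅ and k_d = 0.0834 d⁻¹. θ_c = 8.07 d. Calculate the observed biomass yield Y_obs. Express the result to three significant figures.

Y_obs ≈ 0.374 g VSS/g BOD₅

Correct the yield for decay: Y_obs = Y/(1 + k_d θ_c) = 0.626 / (1 + 0.0834 × 8.07) = 0.626 / 1.673 = 0.3742.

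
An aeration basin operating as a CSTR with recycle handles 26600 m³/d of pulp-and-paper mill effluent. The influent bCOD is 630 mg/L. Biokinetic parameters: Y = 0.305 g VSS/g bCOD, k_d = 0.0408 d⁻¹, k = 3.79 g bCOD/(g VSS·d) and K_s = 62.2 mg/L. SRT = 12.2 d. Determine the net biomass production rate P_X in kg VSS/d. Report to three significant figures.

P_X ≈ 3370 kg VSS/d

Effluent substrate depends only on kinetics and SRT: S = K_s(1 + k_d θ_c) / [θ_c(Yk − k_d) − 1] = 62.2 × (1 + 0.0408 × 12.2) / [12.2 × (0.305 × 3.79 − 0.0408) − 1] = 93.16 / 12.60 = 7.391 mg/L.
The observed yield is Y_obs = Y/(1 + k_d·θ_c) = 0.305 / (1 + 0.0408 × 12.2) = 0.305 / 1.498 = 0.2036 g VSS per g bCOD removed.
ΔS = 630 − 7.39 = 622.6 mg/L, so the substrate removal rate is 26600 × 622.6/1000 = 16561 kg bCOD/d.
Net biomass production P_X = Y_obs × Q·(S₀ − S) = 0.2036 × 16561 = 3373 kg VSS/d.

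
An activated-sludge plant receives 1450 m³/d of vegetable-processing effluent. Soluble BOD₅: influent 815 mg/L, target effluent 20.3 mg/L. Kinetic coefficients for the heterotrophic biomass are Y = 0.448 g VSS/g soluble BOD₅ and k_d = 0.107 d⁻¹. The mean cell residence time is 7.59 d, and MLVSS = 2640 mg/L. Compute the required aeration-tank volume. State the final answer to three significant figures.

V ≈ 819 m³

Steady-state biomass mass balance: V·X·(1 + k_d·θ_c) = Y·Q·(S₀ − S)·θ_c, so V = 0.448 × 1450 × (815 − 20.3) × 7.59 / [2640 × (1 + 0.107 × 7.59)] = 3.92×10^6 / 4784 = 819.0 m³.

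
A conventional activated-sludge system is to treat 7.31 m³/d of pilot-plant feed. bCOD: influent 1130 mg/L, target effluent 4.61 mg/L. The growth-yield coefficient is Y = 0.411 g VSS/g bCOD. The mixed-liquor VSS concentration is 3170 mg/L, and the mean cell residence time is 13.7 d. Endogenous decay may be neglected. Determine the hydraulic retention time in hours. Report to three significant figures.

V·X = Y·Q·ΔS·θ_c gives V = 0.411 × 7.31 × (1130 − 4.61) × 13.7 / 3170 = 14.61 m³.
HRT = V/Q = 14.61 m³ / 7.31 m³·d⁻¹ = 1.999 d × 24 = 47.98 h.

τ ≈ 48.0 h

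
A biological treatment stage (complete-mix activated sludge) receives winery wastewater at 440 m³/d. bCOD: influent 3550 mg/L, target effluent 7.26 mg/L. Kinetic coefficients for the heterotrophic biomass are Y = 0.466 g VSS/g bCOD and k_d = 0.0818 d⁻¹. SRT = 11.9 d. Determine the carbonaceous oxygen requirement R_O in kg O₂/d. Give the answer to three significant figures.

The observed yield is Y_obs = Y/(1 + k_d·θ_c) = 0.466 / (1 + 0.0818 × 11.9) = 0.466 / 1.973 = 0.2361 g VSS per g bCOD removed.
Mass of bCOD removed per day: Q(S₀ − S) = 440 × 3543 g/m³ = 1559 kg/d.
Net sludge production P_X = 0.2361 × 1559 = 368.1 kg VSS/d.
R_O = Q·(S₀ − S) − 1.42·P_X = 1559 − 1.42 × 368.1 = 1036 kg O₂/d.

R_O ≈ 1040 kg O₂/d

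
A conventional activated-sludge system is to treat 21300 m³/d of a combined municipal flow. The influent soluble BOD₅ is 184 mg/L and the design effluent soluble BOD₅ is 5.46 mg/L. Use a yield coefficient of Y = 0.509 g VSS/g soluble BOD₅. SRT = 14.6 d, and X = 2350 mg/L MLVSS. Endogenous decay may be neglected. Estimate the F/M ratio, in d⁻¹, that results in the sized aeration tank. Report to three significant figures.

F/M ≈ 0.139 d⁻¹

Biomass mass balance (decay neglected): V·X = Y·Q·(S₀ − S)·θ_c, so V = 0.509 × 21300 × (184 − 5.46) × 14.6 / 2350 = 12026 m³.
F/M = applied load / biomass = Q·S₀/(V·X) = 21300 × 184 / (12026 × 2350) = 0.1387 d⁻¹.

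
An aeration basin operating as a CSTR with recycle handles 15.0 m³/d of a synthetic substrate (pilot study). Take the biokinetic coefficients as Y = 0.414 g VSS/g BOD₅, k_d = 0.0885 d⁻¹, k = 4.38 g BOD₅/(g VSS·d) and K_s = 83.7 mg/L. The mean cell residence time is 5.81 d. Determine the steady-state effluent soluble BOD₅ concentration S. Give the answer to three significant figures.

S ≈ 14.0 mg/L

From the Monod/SRT balance for a CMAS, S = K_s·(1+k_d θ_c)/[θ_c·(Y k − k_d) − 1] = 83.7 × (1 + 0.0885 × 5.81) / [5.81 × (0.414 × 4.38 − 0.0885) − 1] = 126.7 / 9.021 = 14.05 mg/L.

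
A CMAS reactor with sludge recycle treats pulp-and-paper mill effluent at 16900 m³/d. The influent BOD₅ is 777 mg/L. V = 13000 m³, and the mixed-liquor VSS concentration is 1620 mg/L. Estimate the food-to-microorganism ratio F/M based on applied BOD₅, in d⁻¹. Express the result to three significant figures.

F/M = Q·S₀ / (V·X) = 16900 × 777 / (13000 × 1620) = 0.6235 g BOD₅·(g VSS·d)⁻¹.

F/M ≈ 0.624 d⁻¹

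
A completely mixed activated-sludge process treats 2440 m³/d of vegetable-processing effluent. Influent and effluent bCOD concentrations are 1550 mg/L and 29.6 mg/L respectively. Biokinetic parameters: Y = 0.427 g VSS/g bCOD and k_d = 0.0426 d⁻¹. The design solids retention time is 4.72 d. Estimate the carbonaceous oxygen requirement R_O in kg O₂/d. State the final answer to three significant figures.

The observed yield is Y_obs = Y/(1 + k_d·θ_c) = 0.427 / (1 + 0.0426 × 4.72) = 0.427 / 1.201 = 0.3555 g VSS per g bCOD removed.
Substrate removed = Q·(S₀ − S) = 2440 m³/d × (1550 − 29.6) g/m³ = 3.71×10^6 g/d = 3710 kg/d.
Biomass synthesised: P_X = Y_obs × 3710 = 1319 kg VSS/d.
R_O = Q·(S₀ − S) − 1.42·P_X = 3710 − 1.42 × 1319 = 1837 kg O₂/d.

R_O ≈ 1840 kg O₂/d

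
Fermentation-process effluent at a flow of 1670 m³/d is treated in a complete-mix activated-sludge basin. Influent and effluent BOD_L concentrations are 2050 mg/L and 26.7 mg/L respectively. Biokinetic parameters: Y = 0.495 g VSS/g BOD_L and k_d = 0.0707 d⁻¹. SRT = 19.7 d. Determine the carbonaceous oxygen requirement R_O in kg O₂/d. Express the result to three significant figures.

Y_obs = Y / (1 + k_d θ_c) = 0.495 / (1 + 0.0707 × 19.7) = 0.495 / 2.393 = 0.2069.
Substrate removed = Q·(S₀ − S) = 1670 m³/d × (2050 − 26.7) g/m³ = 3.38×10^6 g/d = 3379 kg/d.
Net sludge production P_X = 0.2069 × 3379 = 699.0 kg VSS/d.
R_O = Q·ΔS − 1.42 P_X = 3379 − 992.6 = 2386 kg O₂/d.

R_O ≈ 2390 kg O₂/d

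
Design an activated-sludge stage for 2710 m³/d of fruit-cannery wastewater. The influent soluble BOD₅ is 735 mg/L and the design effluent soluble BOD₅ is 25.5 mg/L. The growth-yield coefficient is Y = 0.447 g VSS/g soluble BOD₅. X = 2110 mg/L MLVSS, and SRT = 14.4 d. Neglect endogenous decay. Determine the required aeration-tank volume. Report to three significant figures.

Biomass mass balance (decay neglected): V·X = Y·Q·(S₀ − S)·θ_c, so V = 0.447 × 2710 × (735 − 25.5) × 14.4 / 2110 = 5866 m³.

V ≈ 5870 m³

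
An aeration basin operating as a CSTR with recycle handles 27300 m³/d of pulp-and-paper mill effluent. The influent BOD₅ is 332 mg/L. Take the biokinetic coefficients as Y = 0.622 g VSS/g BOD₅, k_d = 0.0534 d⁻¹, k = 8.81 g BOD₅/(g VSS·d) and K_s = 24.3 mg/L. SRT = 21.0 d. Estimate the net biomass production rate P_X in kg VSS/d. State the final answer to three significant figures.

For a completely mixed reactor with recycle the Lawrence–McCarty relation gives S = K_s·(1 + k_d·θ_c) / [θ_c·(Y·k − k_d) − 1] = 24.3 × (1 + 0.0534 × 21.0) / [21.0 × (0.622 × 8.81 − 0.0534) − 1] = 51.55 / 113.0 = 0.4564 mg/L.
Y_obs = Y / (1 + k_d θ_c) = 0.622 / (1 + 0.0534 × 21.0) = 0.622 / 2.121 = 0.2932.
ΔS = 332 − 0.456 = 331.5 mg/L, so the substrate removal rate is 27300 × 331.5/1000 = 9051 kg BOD₅/d.
So the net sludge growth is P_X = 0.2932 × 9051 = 2654 kg VSS/d.

P_X ≈ 2650 kg VSS/d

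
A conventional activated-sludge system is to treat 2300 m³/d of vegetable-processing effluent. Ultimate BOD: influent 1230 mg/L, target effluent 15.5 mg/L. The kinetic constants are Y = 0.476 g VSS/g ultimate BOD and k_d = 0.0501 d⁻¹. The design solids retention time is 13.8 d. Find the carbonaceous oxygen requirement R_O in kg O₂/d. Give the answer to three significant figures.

Y_obs = Y / (1 + k_d θ_c) = 0.476 / (1 + 0.0501 × 13.8) = 0.476 / 1.691 = 0.2814.
Q·(S₀ − S) = 2300 × (1230 − 15.5) × 10⁻³ = 2793 kg/d removed.
P_X = Y_obs·Q·(S₀ − S) = 0.2814 × 2793 = 786.1 kg VSS/d.
R_O = Q·ΔS − 1.42 P_X = 2793 − 1116 = 1677 kg O₂/d.

R_O ≈ 1680 kg O₂/d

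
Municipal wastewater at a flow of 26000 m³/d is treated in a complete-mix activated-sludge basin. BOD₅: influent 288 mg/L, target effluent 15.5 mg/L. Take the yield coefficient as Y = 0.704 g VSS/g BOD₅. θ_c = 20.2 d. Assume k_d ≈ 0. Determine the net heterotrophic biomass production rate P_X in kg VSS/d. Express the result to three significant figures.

P_X ≈ 4990 kg VSS/d

With endogenous decay neglected, the observed yield equals the true yield: Y_obs = Y = 0.704 g VSS/g BOD₅.
Mass of BOD₅ removed per day: Q(S₀ − S) = 26000 × 272.5 g/m³ = 7085 kg/d.
Net biomass production P_X = Y_obs × Q·(S₀ − S) = 0.7040 × 7085 = 4988 kg VSS/d.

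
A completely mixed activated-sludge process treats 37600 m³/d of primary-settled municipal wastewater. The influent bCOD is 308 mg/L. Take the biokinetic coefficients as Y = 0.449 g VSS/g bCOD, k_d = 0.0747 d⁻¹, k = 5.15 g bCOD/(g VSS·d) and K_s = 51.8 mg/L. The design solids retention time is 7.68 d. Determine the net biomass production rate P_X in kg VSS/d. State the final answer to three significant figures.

From the Monod/SRT balance for a CMAS, S = K_s·(1+k_d θ_c)/[θ_c·(Y k − k_d) − 1] = 51.8 × (1 + 0.0747 × 7.68) / [7.68 × (0.449 × 5.15 − 0.0747) − 1] = 81.52 / 16.19 = 5.037 mg/L.
Observed yield with endogenous decay: Y_obs = Y / (1 + k_d·θ_c) = 0.449 / (1 + 0.0747 × 7.68) = 0.449 / 1.574 = 0.2853 g VSS/g bCOD.
Q·(S₀ − S) = 37600 × (308 − 5.04) × 10⁻³ = 11391 kg/d removed.
P_X = Y_obs · Q(S₀ − S) = 0.2853 × 11391 = 3250 kg VSS/d.

P_X ≈ 3250 kg VSS/d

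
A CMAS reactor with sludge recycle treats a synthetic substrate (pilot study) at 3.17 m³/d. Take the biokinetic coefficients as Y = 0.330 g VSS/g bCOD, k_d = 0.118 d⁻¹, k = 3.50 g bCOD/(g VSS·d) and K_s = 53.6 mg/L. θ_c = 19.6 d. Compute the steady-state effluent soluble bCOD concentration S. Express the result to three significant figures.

S ≈ 9.19 mg/L

From the Monod/SRT balance for a CMAS, S = K_s·(1+k_d θ_c)/[θ_c·(Y k − k_d) − 1] = 53.6 × (1 + 0.118 × 19.6) / [19.6 × (0.330 × 3.50 − 0.118) − 1] = 177.6 / 19.33 = 9.188 mg/L.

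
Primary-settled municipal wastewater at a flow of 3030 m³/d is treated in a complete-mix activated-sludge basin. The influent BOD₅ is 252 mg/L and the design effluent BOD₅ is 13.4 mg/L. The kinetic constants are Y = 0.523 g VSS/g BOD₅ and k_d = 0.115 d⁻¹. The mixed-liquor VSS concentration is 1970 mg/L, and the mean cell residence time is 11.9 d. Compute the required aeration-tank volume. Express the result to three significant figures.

V ≈ 964 m³

Steady-state biomass mass balance: V·X·(1 + k_d·θ_c) = Y·Q·(S₀ − S)·θ_c, so V = 0.523 × 3030 × (252 − 13.4) × 11.9 / [1970 × (1 + 0.115 × 11.9)] = 4.5×10^6 / 4666 = 964.3 m³.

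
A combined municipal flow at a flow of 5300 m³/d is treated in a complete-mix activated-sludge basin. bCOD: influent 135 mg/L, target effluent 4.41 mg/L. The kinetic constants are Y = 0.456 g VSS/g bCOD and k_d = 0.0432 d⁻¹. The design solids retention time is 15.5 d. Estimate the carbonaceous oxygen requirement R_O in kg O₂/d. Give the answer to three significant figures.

R_O ≈ 424 kg O₂/d

Correct the yield for decay: Y_obs = Y/(1 + k_d θ_c) = 0.456 / (1 + 0.0432 × 15.5) = 0.456 / 1.670 = 0.2731.
ΔS = 135 − 4.41 = 130.6 mg/L, so the substrate removal rate is 5300 × 130.6/1000 = 692.1 kg bCOD/d.
P_X = Y_obs·Q·(S₀ − S) = 0.2731 × 692.1 = 189.0 kg VSS/d.
R_O = Q·ΔS − 1.42 P_X = 692.1 − 268.4 = 423.7 kg O₂/d.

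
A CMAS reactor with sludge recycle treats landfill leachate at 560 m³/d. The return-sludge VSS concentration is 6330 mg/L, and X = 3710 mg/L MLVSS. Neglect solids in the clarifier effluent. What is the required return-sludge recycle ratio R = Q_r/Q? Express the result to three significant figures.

R ≈ 1.42

R = Q_r/Q = X/(X_r − X) = 3710 / (6330 − 3710) = 1.416.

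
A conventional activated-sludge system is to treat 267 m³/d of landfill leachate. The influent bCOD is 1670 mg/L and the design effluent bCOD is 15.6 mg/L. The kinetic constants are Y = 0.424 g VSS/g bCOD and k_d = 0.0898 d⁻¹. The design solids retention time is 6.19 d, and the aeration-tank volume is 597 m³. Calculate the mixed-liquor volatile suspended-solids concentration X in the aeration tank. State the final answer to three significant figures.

X ≈ 1250 mg/L

X = Y·Q·ΔS·θ_c / [V·(1 + k_d θ_c)] = 0.424 × 267 × (1670 − 15.6) × 6.19 / [597 × (1 + 0.0898 × 6.19)] = 1248 mg/L.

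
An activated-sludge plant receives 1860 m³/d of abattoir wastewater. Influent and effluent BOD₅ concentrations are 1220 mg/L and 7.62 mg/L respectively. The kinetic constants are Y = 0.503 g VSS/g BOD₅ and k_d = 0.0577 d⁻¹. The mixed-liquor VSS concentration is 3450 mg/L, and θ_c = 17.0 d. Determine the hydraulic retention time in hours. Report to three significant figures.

Steady-state biomass mass balance: V·X·(1 + k_d·θ_c) = Y·Q·(S₀ − S)·θ_c, so V = 0.503 × 1860 × (1220 − 7.62) × 17.0 / [3450 × (1 + 0.0577 × 17.0)] = 1.93×10^7 / 6834 = 2822 m³.
HRT = V/Q = 2822 m³ / 1860 m³·d⁻¹ = 1.517 d × 24 = 36.41 h.

τ ≈ 36.4 h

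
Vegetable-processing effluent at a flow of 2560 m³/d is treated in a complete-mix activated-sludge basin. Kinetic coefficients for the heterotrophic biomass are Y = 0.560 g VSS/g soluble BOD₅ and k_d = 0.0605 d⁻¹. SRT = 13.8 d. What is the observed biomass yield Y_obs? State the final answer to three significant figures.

Observed yield with endogenous decay: Y_obs = Y / (1 + k_d·θ_c) = 0.560 / (1 + 0.0605 × 13.8) = 0.560 / 1.835 = 0.3052 g VSS/g soluble BOD₅.

Y_obs ≈ 0.305 g VSS/g soluble BOD₅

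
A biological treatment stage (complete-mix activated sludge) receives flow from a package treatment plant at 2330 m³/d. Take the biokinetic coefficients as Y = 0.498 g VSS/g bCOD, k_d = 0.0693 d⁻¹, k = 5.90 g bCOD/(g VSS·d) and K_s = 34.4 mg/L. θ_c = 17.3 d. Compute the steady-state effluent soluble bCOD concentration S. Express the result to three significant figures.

For a completely mixed reactor with recycle the Lawrence–McCarty relation gives S = K_s·(1 + k_d·θ_c) / [θ_c·(Y·k − k_d) − 1] = 34.4 × (1 + 0.0693 × 17.3) / [17.3 × (0.498 × 5.90 − 0.0693) − 1] = 75.64 / 48.63 = 1.555 mg/L.

S ≈ 1.56 mg/L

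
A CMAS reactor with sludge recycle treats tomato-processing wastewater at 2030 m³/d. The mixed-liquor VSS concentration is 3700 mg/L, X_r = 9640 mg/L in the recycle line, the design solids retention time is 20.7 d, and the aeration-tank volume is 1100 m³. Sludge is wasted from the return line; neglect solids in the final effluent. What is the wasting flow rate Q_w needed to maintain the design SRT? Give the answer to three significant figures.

Wasting from the return line (neglecting effluent solids): Q_w = V·X / (θ_c·X_r) = 1100 × 3700 / (20.7 × 9640) = 20.40 m³/d.

Q_w ≈ 20.4 m³/d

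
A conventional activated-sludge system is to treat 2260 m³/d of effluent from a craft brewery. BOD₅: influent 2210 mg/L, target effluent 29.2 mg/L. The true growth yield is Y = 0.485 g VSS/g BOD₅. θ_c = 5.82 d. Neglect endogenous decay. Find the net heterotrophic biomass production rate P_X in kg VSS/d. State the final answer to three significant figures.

P_X ≈ 2390 kg VSS/d

With endogenous decay neglected, the observed yield equals the true yield: Y_obs = Y = 0.485 g VSS/g BOD₅.
ΔS = 2210 − 29.2 = 2181 mg/L, so the substrate removal rate is 2260 × 2181/1000 = 4929 kg BOD₅/d.
So the net sludge growth is P_X = 0.4850 × 4929 = 2390 kg VSS/d.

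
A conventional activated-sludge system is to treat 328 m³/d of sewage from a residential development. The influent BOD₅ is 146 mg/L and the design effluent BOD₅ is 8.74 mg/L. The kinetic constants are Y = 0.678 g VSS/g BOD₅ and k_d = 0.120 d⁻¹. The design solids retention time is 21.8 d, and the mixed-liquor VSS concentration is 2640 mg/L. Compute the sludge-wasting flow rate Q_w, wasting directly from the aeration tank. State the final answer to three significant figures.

Q_w ≈ 3.20 m³/d

Rearranging the biomass balance for a CMAS with decay, V = Y·Q·ΔS·θ_c / [X·(1+k_d θ_c)] = 0.678 × 328 × (146 − 8.74) × 21.8 / [2640 × (1 + 0.120 × 21.8)] = 6.65×10^5 / 9546 = 69.71 m³.
With mixed-liquor wasting, θ_c = V/Q_w, so Q_w = V/θ_c = 69.71/21.8 = 3.198 m³/d.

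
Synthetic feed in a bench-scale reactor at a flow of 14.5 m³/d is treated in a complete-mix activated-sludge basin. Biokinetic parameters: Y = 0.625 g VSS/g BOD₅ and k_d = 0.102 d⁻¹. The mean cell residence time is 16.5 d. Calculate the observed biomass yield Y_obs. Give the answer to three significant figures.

Observed yield with endogenous decay: Y_obs = Y / (1 + k_d·θ_c) = 0.625 / (1 + 0.102 × 16.5) = 0.625 / 2.683 = 0.2329 g VSS/g BOD₅.

Y_obs ≈ 0.233 g VSS/g BOD₅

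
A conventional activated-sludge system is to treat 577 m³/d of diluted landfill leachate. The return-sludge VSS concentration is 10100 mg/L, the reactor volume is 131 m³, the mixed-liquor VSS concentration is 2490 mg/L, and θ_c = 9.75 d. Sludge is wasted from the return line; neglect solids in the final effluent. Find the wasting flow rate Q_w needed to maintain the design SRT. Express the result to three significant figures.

Wasting from the return line (neglecting effluent solids): Q_w = V·X / (θ_c·X_r) = 131.0 × 2490 / (9.75 × 10100) = 3.312 m³/d.

Q_w ≈ 3.31 m³/d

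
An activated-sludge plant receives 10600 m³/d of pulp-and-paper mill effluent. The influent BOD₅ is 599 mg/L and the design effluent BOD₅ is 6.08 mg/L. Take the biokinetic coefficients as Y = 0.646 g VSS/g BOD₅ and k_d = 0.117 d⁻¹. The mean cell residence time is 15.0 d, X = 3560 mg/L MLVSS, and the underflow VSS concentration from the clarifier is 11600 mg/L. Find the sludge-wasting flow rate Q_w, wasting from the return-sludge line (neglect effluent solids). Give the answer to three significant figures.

Q_w ≈ 127 m³/d

Rearranging the biomass balance for a CMAS with decay, V = Y·Q·ΔS·θ_c / [X·(1+k_d θ_c)] = 0.646 × 10600 × (599 − 6.08) × 15.0 / [3560 × (1 + 0.117 × 15.0)] = 6.09×10^7 / 9808 = 6209 m³.
θ_c = V·X/(Q_w·X_r) when wasting from the recycle, so Q_w = V·X/(θ_c·X_r) = 6209 × 3560 / (15.0 × 11600) = 127.0 m³/d.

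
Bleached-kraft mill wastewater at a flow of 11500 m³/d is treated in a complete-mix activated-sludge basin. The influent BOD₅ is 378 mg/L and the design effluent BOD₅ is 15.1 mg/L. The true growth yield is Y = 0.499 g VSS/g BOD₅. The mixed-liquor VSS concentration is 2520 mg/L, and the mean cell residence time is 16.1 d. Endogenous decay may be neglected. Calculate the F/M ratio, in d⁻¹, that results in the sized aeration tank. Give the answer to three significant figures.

With k_d = 0 the design equation reduces to V = Y Q (S₀−S) θ_c / X = 0.499 × 11500 × (378 − 15.1) × 16.1 / 2520 = 13305 m³.
F/M = applied load / biomass = Q·S₀/(V·X) = 11500 × 378 / (13305 × 2520) = 0.1297 d⁻¹.

F/M ≈ 0.130 d⁻¹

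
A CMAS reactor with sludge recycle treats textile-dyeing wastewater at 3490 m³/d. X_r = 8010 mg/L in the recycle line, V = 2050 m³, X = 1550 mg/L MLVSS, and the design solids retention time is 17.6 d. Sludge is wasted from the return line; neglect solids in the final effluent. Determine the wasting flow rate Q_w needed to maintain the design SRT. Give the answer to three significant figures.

Q_w ≈ 22.5 m³/d

θ_c = V·X/(Q_w·X_r) when wasting from the recycle, so Q_w = V·X/(θ_c·X_r) = 2050 × 1550 / (17.6 × 8010) = 22.54 m³/d.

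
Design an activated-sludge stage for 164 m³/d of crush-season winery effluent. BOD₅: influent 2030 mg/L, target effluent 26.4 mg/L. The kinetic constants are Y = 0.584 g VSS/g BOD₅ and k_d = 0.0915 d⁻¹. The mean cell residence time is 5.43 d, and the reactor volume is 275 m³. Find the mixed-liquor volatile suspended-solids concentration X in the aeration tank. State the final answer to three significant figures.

X ≈ 2530 mg/L

Solving the biomass balance for X: X = Y Q (S₀−S) θ_c / [V (1+k_d θ_c)] = 0.584 × 164 × (2030 − 26.4) × 5.43 / [275 × (1 + 0.0915 × 5.43)] = 2531 mg/L.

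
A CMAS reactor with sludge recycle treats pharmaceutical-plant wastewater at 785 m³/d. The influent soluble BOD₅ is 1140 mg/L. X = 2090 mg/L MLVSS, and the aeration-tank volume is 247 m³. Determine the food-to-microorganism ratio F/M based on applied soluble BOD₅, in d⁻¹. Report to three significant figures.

F/M = applied load / biomass = Q·S₀/(V·X) = 785 × 1140 / (247.0 × 2090) = 1.734 d⁻¹.

F/M ≈ 1.73 d⁻¹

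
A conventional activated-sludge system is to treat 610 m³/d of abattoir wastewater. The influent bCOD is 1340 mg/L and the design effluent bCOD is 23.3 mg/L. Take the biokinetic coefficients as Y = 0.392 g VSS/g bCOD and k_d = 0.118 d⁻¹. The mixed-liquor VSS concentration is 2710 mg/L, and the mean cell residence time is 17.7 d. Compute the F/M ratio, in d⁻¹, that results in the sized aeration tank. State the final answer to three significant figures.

From the SRT design equation V = Y Q (S₀−S) θ_c / [X (1 + k_d θ_c)] = 0.392 × 610 × (1340 − 23.3) × 17.7 / [2710 × (1 + 0.118 × 17.7)] = 5.57×10^6 / 8370 = 665.8 m³.
Food-to-microorganism ratio F/M = Q S₀ / (V X) = 610 × 1340 / (665.8 × 2710) = 0.4530 d⁻¹.

F/M ≈ 0.453 d⁻¹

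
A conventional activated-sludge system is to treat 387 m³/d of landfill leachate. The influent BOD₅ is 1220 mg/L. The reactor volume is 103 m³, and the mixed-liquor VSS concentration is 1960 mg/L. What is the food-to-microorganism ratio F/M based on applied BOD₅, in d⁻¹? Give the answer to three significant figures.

F/M ≈ 2.34 d⁻¹

F/M = Q·S₀ / (V·X) = 387 × 1220 / (103.0 × 1960) = 2.339 g BOD₅·(g VSS·d)⁻¹.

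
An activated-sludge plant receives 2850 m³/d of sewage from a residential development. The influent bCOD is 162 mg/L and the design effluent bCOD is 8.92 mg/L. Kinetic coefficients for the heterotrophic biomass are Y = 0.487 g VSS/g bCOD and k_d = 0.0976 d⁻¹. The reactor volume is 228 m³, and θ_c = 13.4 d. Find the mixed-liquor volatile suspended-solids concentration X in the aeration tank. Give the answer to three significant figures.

Solving the biomass balance for X: X = Y Q (S₀−S) θ_c / [V (1+k_d θ_c)] = 0.487 × 2850 × (162 − 8.92) × 13.4 / [228 × (1 + 0.0976 × 13.4)] = 5411 mg/L.

X ≈ 5410 mg/L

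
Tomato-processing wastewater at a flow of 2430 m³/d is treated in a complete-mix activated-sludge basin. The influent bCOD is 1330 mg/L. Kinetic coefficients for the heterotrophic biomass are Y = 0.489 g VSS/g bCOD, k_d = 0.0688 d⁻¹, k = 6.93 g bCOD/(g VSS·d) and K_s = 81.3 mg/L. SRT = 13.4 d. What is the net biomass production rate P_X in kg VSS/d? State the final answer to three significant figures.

P_X ≈ 820 kg VSS/d

Effluent substrate depends only on kinetics and SRT: S = K_s(1 + k_d θ_c) / [θ_c(Yk − k_d) − 1] = 81.3 × (1 + 0.0688 × 13.4) / [13.4 × (0.489 × 6.93 − 0.0688) − 1] = 156.3 / 43.49 = 3.593 mg/L.
The observed yield is Y_obs = Y/(1 + k_d·θ_c) = 0.489 / (1 + 0.0688 × 13.4) = 0.489 / 1.922 = 0.2544 g VSS per g bCOD removed.
ΔS = 1330 − 3.59 = 1326 mg/L, so the substrate removal rate is 2430 × 1326/1000 = 3223 kg bCOD/d.
So the net sludge growth is P_X = 0.2544 × 3223 = 820.1 kg VSS/d.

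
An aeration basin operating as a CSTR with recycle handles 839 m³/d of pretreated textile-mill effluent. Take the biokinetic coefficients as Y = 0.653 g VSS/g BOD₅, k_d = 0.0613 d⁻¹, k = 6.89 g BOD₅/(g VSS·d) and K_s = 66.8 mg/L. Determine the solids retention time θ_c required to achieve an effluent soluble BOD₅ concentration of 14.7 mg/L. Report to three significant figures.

From 1/θ_c = Y·k·S/(K_s + S) − k_d: Y·k·S/(K_s+S) = 0.653 × 6.89 × 14.7 / (66.8 + 14.7) = 0.8115 d⁻¹.
1/θ_c = 0.8115 − 0.0613 = 0.7502 d⁻¹, so θ_c = 1.333 d.

θ_c ≈ 1.33 d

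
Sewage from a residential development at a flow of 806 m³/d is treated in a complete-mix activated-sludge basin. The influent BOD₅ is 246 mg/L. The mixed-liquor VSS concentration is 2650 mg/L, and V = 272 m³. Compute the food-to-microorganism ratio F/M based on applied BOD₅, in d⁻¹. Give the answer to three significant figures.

Food-to-microorganism ratio F/M = Q S₀ / (V X) = 806 × 246 / (272.0 × 2650) = 0.2751 d⁻¹.

F/M ≈ 0.275 d⁻¹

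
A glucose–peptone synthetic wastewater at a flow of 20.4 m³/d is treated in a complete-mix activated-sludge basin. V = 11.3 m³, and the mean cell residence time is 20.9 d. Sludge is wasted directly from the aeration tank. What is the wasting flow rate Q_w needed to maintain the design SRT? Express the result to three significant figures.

Q_w ≈ 0.541 m³/d

For wasting at MLVSS concentration, Q_w = V/θ_c = 11.30/20.9 = 0.5407 m³/d.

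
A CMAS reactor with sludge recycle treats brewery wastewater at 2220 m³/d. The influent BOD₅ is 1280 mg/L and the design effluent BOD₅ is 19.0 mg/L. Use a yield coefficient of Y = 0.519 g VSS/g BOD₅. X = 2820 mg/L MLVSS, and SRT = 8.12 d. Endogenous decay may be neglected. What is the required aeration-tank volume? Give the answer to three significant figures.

V ≈ 4180 m³

V·X = Y·Q·ΔS·θ_c gives V = 0.519 × 2220 × (1280 − 19.0) × 8.12 / 2820 = 4184 m³.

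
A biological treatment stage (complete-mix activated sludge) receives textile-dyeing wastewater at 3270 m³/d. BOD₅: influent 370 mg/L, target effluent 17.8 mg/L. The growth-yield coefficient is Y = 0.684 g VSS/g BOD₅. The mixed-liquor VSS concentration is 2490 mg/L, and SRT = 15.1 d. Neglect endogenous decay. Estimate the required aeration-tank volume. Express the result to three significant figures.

V ≈ 4780 m³

V·X = Y·Q·ΔS·θ_c gives V = 0.684 × 3270 × (370 − 17.8) × 15.1 / 2490 = 4777 m³.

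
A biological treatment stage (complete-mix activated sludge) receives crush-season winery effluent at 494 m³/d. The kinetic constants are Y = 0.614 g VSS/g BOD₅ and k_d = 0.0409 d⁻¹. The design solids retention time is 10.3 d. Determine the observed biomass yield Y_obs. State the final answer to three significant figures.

The observed yield is Y_obs = Y/(1 + k_d·θ_c) = 0.614 / (1 + 0.0409 × 10.3) = 0.614 / 1.421 = 0.4320 g VSS per g BOD₅ removed.

Y_obs ≈ 0.432 g VSS/g BOD₅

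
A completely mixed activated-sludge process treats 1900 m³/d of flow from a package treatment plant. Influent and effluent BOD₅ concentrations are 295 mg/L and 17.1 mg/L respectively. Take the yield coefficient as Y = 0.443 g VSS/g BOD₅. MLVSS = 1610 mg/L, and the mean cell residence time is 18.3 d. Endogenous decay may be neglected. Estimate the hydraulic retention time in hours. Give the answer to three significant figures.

τ ≈ 33.6 h

Biomass mass balance (decay neglected): V·X = Y·Q·(S₀ − S)·θ_c, so V = 0.443 × 1900 × (295 − 17.1) × 18.3 / 1610 = 2659 m³.
HRT = V/Q = 2659 m³ / 1900 m³·d⁻¹ = 1.399 d × 24 = 33.58 h.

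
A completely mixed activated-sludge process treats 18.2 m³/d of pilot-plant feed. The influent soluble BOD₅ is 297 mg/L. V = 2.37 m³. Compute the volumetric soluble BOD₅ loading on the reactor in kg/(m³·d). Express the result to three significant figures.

L_v ≈ 2.28 kg soluble BOD₅/(m³·d)

Applied soluble BOD₅ load per unit volume = Q·S₀/V = (18.2 × 297/1000)/2.370 = 2.281 kg soluble BOD₅·m⁻³·d⁻¹.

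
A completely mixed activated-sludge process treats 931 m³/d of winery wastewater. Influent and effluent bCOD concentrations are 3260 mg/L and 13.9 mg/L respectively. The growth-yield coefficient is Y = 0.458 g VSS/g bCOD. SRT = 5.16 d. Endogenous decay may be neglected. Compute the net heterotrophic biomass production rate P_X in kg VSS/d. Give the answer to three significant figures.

No decay correction is needed, so Y_obs = Y = 0.458.
Mass of bCOD removed per day: Q(S₀ − S) = 931 × 3246 g/m³ = 3022 kg/d.
Net biomass production P_X = Y_obs × Q·(S₀ − S) = 0.4580 × 3022 = 1384 kg VSS/d.

P_X ≈ 1380 kg VSS/d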